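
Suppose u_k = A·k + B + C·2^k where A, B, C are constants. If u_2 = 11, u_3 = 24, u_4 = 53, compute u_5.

Write the equations: 2A + B + 4C = 11; 3A + B + 8C = 24; 4A + B + 16C = 53.
Subtracting the first from the second: A + 4C = 13.
Subtracting the second from the third: A + 8C = 29.
Solving: C = 4, A = -3, then B = 1.
So u_k = -3·k + 1 + 4·2^k; at k=5 this is 114.

114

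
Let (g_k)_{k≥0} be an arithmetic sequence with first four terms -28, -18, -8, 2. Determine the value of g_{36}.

Common difference d = 10.
g_k = -28 + (k - 0)·10.
g_{36} = -28 + 36·10 = 332.

332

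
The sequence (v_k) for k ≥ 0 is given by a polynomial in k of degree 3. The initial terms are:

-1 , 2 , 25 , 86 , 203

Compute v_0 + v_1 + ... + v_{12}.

18811

1st diffs: 3, 23, 61, 117.
2nd diffs: 20, 38, 56.
3rd diffs: 18, 18 (constant).
So v_k = 3k^3 + k^2 - k - 1.
Continuing: …, 394, 677, 1070, 1591, …, v_{12} = 5315.
Summing k = 0..12 (13 terms) gives 18811.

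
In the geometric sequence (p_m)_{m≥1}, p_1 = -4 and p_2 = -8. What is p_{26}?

-134217728

Common ratio r = 2.
p_m = (-4)·2^(m-1).
p_{26} = (-4)·2^25 = -134217728.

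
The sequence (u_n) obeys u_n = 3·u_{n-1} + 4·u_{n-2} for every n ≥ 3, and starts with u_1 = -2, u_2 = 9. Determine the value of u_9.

91747

Iterate the recurrence:
u_3 = 19;  u_4 = 93;  u_5 = 355;  u_6 = 1437;  u_7 = 5731;  u_8 = 22941;  u_9 = 91747.
(Characteristic roots are 4 and -1.)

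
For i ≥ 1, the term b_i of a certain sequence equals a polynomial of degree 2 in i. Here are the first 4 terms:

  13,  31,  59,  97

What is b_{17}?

1st diffs: 18, 28, 38.
2nd diffs: 10, 10 (constant).
So b_i = 5i^2 + 3i + 5.
Evaluating at i = 17 gives b_{17} = 1501.

1501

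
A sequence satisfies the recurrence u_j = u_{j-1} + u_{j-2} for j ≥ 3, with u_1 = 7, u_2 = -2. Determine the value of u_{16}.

1419

Compute successive terms:
u_3 = 5;  u_4 = 3;  u_5 = 8;  …;  u_{13} = 335;  u_{14} = 542;  u_{15} = 877;  u_{16} = 1419.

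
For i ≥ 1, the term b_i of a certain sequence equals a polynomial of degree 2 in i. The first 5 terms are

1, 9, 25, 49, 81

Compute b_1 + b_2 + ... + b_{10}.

1330

1st diffs: 8, 16, 24, 32.
2nd diffs: 8, 8, 8 (constant).
Newton forward-difference form: b_i = 1 + 8·C(i-1,1) + 8·C(i-1,2).
Continuing: …, 121, 169, 225, 289, …, b_{10} = 361.
Summing i = 1..10 (10 terms) gives 1330.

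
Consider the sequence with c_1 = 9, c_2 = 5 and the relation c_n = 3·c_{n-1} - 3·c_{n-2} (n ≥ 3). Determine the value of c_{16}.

-37179

Step forward from the initial values:
c_3 = -12;  c_4 = -51;  c_5 = -117;  …;  c_{13} = 6561;  c_{14} = 3645;  c_{15} = -8748;  c_{16} = -37179.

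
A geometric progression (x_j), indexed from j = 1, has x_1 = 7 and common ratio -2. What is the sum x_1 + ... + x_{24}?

-39146835

x_j = 7·(-2)^(j-1).
S = 7·((-2)^24 - 1)/(-2 - 1) = 7·(16777216 - 1)/(-3) = -39146835.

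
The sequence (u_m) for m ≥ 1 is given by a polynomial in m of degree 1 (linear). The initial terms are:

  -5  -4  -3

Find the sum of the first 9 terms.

1st diffs: 1, 1 (constant).
So u_m = m - 6.
Continuing: …, -2, -1, 0, 1, …, u_9 = 3.
Summing m = 1..9 (9 terms) gives -9.

-9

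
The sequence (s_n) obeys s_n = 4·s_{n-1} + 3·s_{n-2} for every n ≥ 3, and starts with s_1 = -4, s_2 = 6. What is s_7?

6492

Applying the relation repeatedly:
s_3 = 12  s_4 = 66  s_5 = 300  s_6 = 1398  s_7 = 6492.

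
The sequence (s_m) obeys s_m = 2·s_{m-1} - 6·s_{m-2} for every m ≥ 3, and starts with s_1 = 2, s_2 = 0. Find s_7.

Iterate the recurrence:
s_3 = -12;  s_4 = -24;  s_5 = 24;  s_6 = 192;  s_7 = 240.

240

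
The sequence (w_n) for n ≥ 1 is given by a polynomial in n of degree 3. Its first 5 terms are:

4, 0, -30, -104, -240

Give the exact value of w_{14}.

-7224

1st diffs: -4, -30, -74, -136.
2nd diffs: -26, -44, -62.
3rd diffs: -18, -18 (constant).
So w_n = -3n^3 + 5n^2 + 2n.
Evaluating at n = 14 gives w_{14} = -7224.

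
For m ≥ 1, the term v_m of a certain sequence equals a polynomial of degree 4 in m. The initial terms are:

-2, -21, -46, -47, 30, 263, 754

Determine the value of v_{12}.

1st diffs: -19, -25, -1, 77, 233, 491.
2nd diffs: -6, 24, 78, 156, 258.
3rd diffs: 30, 54, 78, 102.
4th diffs: 24, 24, 24 (constant).
So v_m = m^4 - 5m^3 + 2m^2 - 5m + 5.
Evaluating at m = 12 gives v_{12} = 12329.

12329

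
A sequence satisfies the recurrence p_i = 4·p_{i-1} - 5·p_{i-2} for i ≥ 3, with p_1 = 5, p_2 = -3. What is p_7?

-1157

Step forward from the initial values:
p_3 = -37  p_4 = -133  p_5 = -347  p_6 = -723  p_7 = -1157.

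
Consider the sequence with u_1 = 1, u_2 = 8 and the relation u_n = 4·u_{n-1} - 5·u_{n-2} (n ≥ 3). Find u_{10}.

-7912

Iterate the recurrence:
u_3 = 27  u_4 = 68  u_5 = 137  u_6 = 208  u_7 = 147  u_8 = -452  u_9 = -2543  u_{10} = -7912.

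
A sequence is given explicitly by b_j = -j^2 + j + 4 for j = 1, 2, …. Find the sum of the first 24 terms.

-4504

Over j = 1..24: Σj = 300, Σj² = 4900.
Total = (-1)·4900 + (1)·300 + (4)·24 = -4504.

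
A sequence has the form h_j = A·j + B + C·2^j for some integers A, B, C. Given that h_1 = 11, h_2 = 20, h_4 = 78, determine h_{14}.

Write the equations: A + B + 2C = 11; 2A + B + 4C = 20; 4A + B + 16C = 78.
Subtracting the first from the second: A + 2C = 9.
Subtracting the second from the third: 2A + 12C = 58.
Solving: C = 5, A = -1, then B = 2.
Hence h_{14} = -1·14 + 2 + 5·16384 = 81908.

81908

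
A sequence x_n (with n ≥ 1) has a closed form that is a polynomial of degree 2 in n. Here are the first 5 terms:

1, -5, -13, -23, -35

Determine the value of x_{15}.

-265

1st diffs: -6, -8, -10, -12.
2nd diffs: -2, -2, -2 (constant).
Newton forward-difference form: x_n = 1 + (-6)·C(n-1,1) + (-2)·C(n-1,2).
At n = 15: n-1 = 14, so x_{15} = 1 - 84 - 182 = -265.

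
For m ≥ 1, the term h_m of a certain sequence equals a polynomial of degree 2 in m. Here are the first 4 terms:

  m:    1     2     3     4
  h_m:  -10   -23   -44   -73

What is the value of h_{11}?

1st diffs: -13, -21, -29.
2nd diffs: -8, -8 (constant).
So h_m = -4m^2 - m - 5.
Evaluating at m = 11 gives h_{11} = -500.

-500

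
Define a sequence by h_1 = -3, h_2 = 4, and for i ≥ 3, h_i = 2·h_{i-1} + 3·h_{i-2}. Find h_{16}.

Step forward from the initial values:
h_3 = -1, h_4 = 10, h_5 = 17, …, h_{13} = 132857, h_{14} = 398584, h_{15} = 1195739, h_{16} = 3587230.
(Characteristic roots are 3 and -1.)

3587230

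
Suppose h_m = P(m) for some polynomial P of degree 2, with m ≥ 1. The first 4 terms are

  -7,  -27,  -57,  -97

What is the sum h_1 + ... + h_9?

-1623

1st diffs: -20, -30, -40.
2nd diffs: -10, -10 (constant).
Newton forward-difference form: h_m = -7 + (-20)·C(m-1,1) + (-10)·C(m-1,2).
Continuing: …, -147, -207, -277, -357, …, h_9 = -447.
Summing m = 1..9 (9 terms) gives -1623.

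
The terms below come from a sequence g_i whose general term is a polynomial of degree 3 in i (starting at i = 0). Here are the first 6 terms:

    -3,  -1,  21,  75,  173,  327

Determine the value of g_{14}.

6213

1st diffs: 2, 22, 54, 98, 154.
2nd diffs: 20, 32, 44, 56.
3rd diffs: 12, 12, 12 (constant).
Newton forward-difference form: g_i = -3 + 2·C(i,1) + 20·C(i,2) + 12·C(i,3).
At i = 14: i = 14, so g_{14} = -3 + 28 + 1820 + 4368 = 6213.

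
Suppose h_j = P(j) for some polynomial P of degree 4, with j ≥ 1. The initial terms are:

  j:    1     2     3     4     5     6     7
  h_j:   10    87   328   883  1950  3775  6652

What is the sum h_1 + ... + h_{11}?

103081

1st diffs: 77, 241, 555, 1067, 1825, 2877.
2nd diffs: 164, 314, 512, 758, 1052.
3rd diffs: 150, 198, 246, 294.
4th diffs: 48, 48, 48 (constant).
Newton forward-difference form: h_j = 10 + 77·C(j-1,1) + 164·C(j-1,2) + 150·C(j-1,3) + 48·C(j-1,4).
Continuing: 10923, 16978, 25255, 36240.
Summing j = 1..11 (11 terms) gives 103081.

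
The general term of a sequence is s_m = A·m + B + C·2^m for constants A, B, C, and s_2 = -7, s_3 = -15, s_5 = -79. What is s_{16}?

-196547

Write the equations: 2A + B + 4C = -7; 3A + B + 8C = -15; 5A + B + 32C = -79.
Subtracting the first from the second: A + 4C = -8.
Subtracting the second from the third: 2A + 24C = -64.
Solving: C = -3, A = 4, then B = -3.
Therefore s_{16} = 64 + (-3) + (-3)·65536 = -196547.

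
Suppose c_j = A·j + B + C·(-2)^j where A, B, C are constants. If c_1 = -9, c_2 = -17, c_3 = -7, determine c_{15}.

Write the equations: A + B - 2C = -9; 2A + B + 4C = -17; 3A + B - 8C = -7.
Subtracting the first from the second: A + 6C = -8.
Subtracting the second from the third: A - 12C = 10.
Solving: C = -1, A = -2, then B = -9.
So c_j = -2·j + (-9) + (-1)·(-2)^j; at j=15 this is 32729.

32729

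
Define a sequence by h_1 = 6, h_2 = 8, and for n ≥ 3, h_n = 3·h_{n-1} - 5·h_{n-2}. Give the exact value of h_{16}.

Iterate the recurrence:
h_3 = -6  h_4 = -58  h_5 = -144  …  h_{13} = -71994  h_{14} = -7192  h_{15} = 338394  h_{16} = 1051142.

1051142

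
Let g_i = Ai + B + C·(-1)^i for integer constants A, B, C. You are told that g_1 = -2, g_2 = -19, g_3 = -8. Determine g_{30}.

Plug in i = 1, 2, 3: A + B - C = -2; 2A + B + C = -19; 3A + B - C = -8.
Subtracting the first from the second: A + 2C = -17.
Subtracting the second from the third: A - 2C = 11.
Solving: C = -7, A = -3, then B = -6.
So g_i = -3·i + (-6) + (-7)·(-1)^i; at i=30 this is -103.

-103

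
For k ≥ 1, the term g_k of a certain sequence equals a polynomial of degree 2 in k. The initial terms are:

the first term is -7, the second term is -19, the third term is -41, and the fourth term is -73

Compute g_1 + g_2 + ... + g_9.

-1335

1st diffs: -12, -22, -32.
2nd diffs: -10, -10 (constant).
Newton forward-difference form: g_k = -7 + (-12)·C(k-1,1) + (-10)·C(k-1,2).
Continuing: …, -115, -167, -229, -301, …, g_9 = -383.
Summing k = 1..9 (9 terms) gives -1335.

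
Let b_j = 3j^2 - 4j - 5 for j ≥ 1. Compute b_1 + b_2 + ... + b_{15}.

Over j = 1..15: Σj = 120, Σj² = 1240.
Total = (3)·1240 + (-4)·120 + (-5)·15 = 3165.

3165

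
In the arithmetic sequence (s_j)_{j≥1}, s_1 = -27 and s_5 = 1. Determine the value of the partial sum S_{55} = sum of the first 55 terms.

Common difference d = (1 - (-27)) / (5 - 1) = 7.
s_j = -27 + (j - 1)·7.
s_{55} = 351; S = 55·(-27 + 351)/2 = 8910.

8910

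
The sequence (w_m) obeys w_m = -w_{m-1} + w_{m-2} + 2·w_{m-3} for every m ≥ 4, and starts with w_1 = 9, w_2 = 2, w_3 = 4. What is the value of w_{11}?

104

Compute successive terms:
w_4 = 16  w_5 = -8  w_6 = 32  w_7 = -8  w_8 = 24  w_9 = 32  w_{10} = -24  w_{11} = 104.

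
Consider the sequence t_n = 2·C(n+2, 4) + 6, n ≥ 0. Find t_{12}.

C(14, 4) = 1001, so t_{12} = 2008.

2008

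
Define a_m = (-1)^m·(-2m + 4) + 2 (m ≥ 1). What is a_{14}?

(-1)^14 = 1; -2m + 4 at m=14 is -24; so a_{14} = -22.

-22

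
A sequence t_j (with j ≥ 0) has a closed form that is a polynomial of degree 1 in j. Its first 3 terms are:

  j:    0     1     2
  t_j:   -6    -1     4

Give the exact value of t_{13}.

59

1st diffs: 5, 5 (constant).
So t_j = 5j - 6.
Evaluating at j = 13 gives t_{13} = 59.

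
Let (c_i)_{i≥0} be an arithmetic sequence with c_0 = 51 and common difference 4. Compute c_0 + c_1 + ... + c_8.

c_i = 51 + (i - 0)·4.
c_8 = 83; S = 9·(51 + 83)/2 = 603.

603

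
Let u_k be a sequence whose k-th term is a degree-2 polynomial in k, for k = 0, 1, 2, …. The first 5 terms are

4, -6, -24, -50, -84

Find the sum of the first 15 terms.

-4630

1st diffs: -10, -18, -26, -34.
2nd diffs: -8, -8, -8 (constant).
Newton forward-difference form: u_k = 4 + (-10)·C(k,1) + (-8)·C(k,2).
Continuing: …, -126, -176, -234, -300, …, u_{14} = -864.
Summing k = 0..14 (15 terms) gives -4630.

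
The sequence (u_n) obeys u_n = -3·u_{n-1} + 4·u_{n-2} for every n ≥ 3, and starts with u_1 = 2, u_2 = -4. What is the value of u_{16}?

u_3 = 20, u_4 = -76, u_5 = 308, …, u_{13} = 20132660, u_{14} = -80530636, u_{15} = 322122548, u_{16} = -1288490188.
(Characteristic roots are 1 and -4.)

-1288490188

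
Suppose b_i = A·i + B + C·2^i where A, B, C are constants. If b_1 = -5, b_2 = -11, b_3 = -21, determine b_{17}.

Write the equations: A + B + 2C = -5; 2A + B + 4C = -11; 3A + B + 8C = -21.
Subtracting the first from the second: A + 2C = -6.
Subtracting the second from the third: A + 4C = -10.
Solving: C = -2, A = -2, then B = 1.
So b_i = -2·i + 1 + (-2)·2^i; at i=17 this is -262177.

-262177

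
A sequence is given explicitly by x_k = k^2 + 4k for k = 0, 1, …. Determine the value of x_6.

60

x_6 = 1·6^2 + 4·6 = 60.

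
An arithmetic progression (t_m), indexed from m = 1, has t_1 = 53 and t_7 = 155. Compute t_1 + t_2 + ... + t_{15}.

2580

Common difference d = (155 - 53) / (7 - 1) = 17.
t_m = 53 + (m - 1)·17.
t_{15} = 291; S = 15·(53 + 291)/2 = 2580.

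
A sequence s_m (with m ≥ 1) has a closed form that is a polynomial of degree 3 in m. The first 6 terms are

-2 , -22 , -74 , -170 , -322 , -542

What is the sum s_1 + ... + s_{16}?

-42192

1st diffs: -20, -52, -96, -152, -220.
2nd diffs: -32, -44, -56, -68.
3rd diffs: -12, -12, -12 (constant).
Newton forward-difference form: s_m = -2 + (-20)·C(m-1,1) + (-32)·C(m-1,2) + (-12)·C(m-1,3).
Continuing: …, -842, -1234, -1730, -2342, …, s_{16} = -9122.
Summing m = 1..16 (16 terms) gives -42192.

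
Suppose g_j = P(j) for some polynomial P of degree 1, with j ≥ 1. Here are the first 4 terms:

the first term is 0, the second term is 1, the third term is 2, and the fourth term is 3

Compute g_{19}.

18

1st diffs: 1, 1, 1 (constant).
So g_j = j - 1.
Evaluating at j = 19 gives g_{19} = 18.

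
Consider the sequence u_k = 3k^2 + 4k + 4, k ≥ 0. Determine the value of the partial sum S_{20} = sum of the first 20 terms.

Over k = 0..19: Σk = 190, Σk² = 2470.
Total = (3)·2470 + (4)·190 + (4)·20 = 8250.

8250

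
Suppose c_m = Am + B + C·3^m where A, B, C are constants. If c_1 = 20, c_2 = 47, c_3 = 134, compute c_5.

1208

Plug in m = 1, 2, 3: A + B + 3C = 20; 2A + B + 9C = 47; 3A + B + 27C = 134.
Subtracting the first from the second: A + 6C = 27.
Subtracting the second from the third: A + 18C = 87.
Solving: C = 5, A = -3, then B = 8.
So c_m = -3·m + 8 + 5·3^m; at m=5 this is 1208.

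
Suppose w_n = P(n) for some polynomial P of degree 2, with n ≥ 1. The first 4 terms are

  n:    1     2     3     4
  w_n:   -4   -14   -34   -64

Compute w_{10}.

1st diffs: -10, -20, -30.
2nd diffs: -10, -10 (constant).
Newton forward-difference form: w_n = -4 + (-10)·C(n-1,1) + (-10)·C(n-1,2).
At n = 10: n-1 = 9, so w_{10} = -4 - 90 - 360 = -454.

-454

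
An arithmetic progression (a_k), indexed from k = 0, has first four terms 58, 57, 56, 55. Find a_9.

49

Common difference d = -1.
a_k = 58 + (k - 0)·(-1).
a_9 = 58 + 9·(-1) = 49.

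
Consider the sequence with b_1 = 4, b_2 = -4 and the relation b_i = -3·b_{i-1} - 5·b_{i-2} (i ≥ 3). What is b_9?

2008

b_3 = -8, b_4 = 44, b_5 = -92, b_6 = 56, b_7 = 292, b_8 = -1156, b_9 = 2008.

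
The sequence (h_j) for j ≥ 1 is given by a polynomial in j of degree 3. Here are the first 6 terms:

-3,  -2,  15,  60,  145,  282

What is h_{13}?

1st diffs: 1, 17, 45, 85, 137.
2nd diffs: 16, 28, 40, 52.
3rd diffs: 12, 12, 12 (constant).
Newton forward-difference form: h_j = -3 + 1·C(j-1,1) + 16·C(j-1,2) + 12·C(j-1,3).
At j = 13: j-1 = 12, so h_{13} = -3 + 12 + 1056 + 2640 = 3705.

3705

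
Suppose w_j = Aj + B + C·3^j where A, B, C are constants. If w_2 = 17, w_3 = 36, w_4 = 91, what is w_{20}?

The three given values yield: 2A + B + 9C = 17; 3A + B + 27C = 36; 4A + B + 81C = 91.
Subtracting the first from the second: A + 18C = 19.
Subtracting the second from the third: A + 54C = 55.
Solving: C = 1, A = 1, then B = 6.
So w_j = 1·j + 6 + 1·3^j; at j=20 this is 3486784427.

3486784427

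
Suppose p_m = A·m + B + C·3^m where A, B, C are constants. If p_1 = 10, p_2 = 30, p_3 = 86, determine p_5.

Plug in m = 1, 2, 3: A + B + 3C = 10; 2A + B + 9C = 30; 3A + B + 27C = 86.
Subtracting the first from the second: A + 6C = 20.
Subtracting the second from the third: A + 18C = 56.
Solving: C = 3, A = 2, then B = -1.
Therefore p_5 = 10 + (-1) + 3·243 = 738.

738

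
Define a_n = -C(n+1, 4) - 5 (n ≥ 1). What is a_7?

-75

C(8, 4) = 70, so a_7 = -75.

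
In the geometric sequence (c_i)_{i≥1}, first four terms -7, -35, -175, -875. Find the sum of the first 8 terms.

-683592

Common ratio r = 5.
c_i = (-7)·5^(i-1).
S = (-7)·(5^8 - 1)/(5 - 1) = (-7)·(390625 - 1)/(4) = -683592.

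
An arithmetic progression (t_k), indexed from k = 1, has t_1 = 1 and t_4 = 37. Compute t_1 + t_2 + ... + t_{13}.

Common difference d = (37 - 1) / (4 - 1) = 12.
t_k = 1 + (k - 1)·12.
t_{13} = 145; S = 13·(1 + 145)/2 = 949.

949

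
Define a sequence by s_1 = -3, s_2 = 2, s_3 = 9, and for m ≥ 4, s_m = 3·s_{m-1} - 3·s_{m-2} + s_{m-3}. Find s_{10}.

s_4 = 18  s_5 = 29  s_6 = 42  s_7 = 57  s_8 = 74  s_9 = 93  s_{10} = 114.

114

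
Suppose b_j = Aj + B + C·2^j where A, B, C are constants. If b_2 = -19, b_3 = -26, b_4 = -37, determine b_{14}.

The three given values yield: 2A + B + 4C = -19; 3A + B + 8C = -26; 4A + B + 16C = -37.
Subtracting the first from the second: A + 4C = -7.
Subtracting the second from the third: A + 8C = -11.
Solving: C = -1, A = -3, then B = -9.
Therefore b_{14} = -42 + (-9) + (-1)·16384 = -16435.

-16435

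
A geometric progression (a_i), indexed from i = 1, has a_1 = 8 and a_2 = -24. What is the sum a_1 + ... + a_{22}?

-62762119216

Common ratio r = -3.
a_i = 8·(-3)^(i-1).
S = 8·((-3)^22 - 1)/(-3 - 1) = 8·(31381059609 - 1)/(-4) = -62762119216.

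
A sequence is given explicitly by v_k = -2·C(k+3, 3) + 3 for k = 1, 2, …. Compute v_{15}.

-1629

C(18, 3) = 816, so v_{15} = -1629.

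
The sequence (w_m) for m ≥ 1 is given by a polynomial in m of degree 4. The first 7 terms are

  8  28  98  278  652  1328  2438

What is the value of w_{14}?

1st diffs: 20, 70, 180, 374, 676, 1110.
2nd diffs: 50, 110, 194, 302, 434.
3rd diffs: 60, 84, 108, 132.
4th diffs: 24, 24, 24 (constant).
Newton forward-difference form: w_m = 8 + 20·C(m-1,1) + 50·C(m-1,2) + 60·C(m-1,3) + 24·C(m-1,4).
At m = 14: m-1 = 13, so w_{14} = 8 + 260 + 3900 + 17160 + 17160 = 38488.

38488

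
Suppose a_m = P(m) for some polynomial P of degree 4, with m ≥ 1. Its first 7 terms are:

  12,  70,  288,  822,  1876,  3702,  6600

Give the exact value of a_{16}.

154182

1st diffs: 58, 218, 534, 1054, 1826, 2898.
2nd diffs: 160, 316, 520, 772, 1072.
3rd diffs: 156, 204, 252, 300.
4th diffs: 48, 48, 48 (constant).
Newton forward-difference form: a_m = 12 + 58·C(m-1,1) + 160·C(m-1,2) + 156·C(m-1,3) + 48·C(m-1,4).
At m = 16: m-1 = 15, so a_{16} = 12 + 870 + 16800 + 70980 + 65520 = 154182.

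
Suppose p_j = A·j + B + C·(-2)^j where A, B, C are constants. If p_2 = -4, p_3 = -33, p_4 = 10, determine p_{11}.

-4153

The three given values yield: 2A + B + 4C = -4; 3A + B - 8C = -33; 4A + B + 16C = 10.
Subtracting the first from the second: A - 12C = -29.
Subtracting the second from the third: A + 24C = 43.
Solving: C = 2, A = -5, then B = -2.
Therefore p_{11} = -55 + (-2) + 2·(-2048) = -4153.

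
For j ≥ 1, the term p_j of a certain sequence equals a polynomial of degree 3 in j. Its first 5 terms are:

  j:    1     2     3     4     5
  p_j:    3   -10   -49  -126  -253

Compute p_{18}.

-11914

1st diffs: -13, -39, -77, -127.
2nd diffs: -26, -38, -50.
3rd diffs: -12, -12 (constant).
Newton forward-difference form: p_j = 3 + (-13)·C(j-1,1) + (-26)·C(j-1,2) + (-12)·C(j-1,3).
At j = 18: j-1 = 17, so p_{18} = 3 - 221 - 3536 - 8160 = -11914.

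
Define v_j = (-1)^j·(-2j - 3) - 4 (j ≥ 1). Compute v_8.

-23

(-1)^8 = 1; -2j - 3 at j=8 is -19; so v_8 = -23.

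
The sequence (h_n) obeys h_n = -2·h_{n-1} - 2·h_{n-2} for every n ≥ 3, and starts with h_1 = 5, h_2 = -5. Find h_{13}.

-320

Applying the relation repeatedly:
h_3 = 0;  h_4 = 10;  h_5 = -20;  …;  h_{10} = -80;  h_{11} = 0;  h_{12} = 160;  h_{13} = -320.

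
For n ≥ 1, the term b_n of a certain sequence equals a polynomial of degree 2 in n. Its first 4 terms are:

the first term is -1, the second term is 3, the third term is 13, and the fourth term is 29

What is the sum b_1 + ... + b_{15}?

1st diffs: 4, 10, 16.
2nd diffs: 6, 6 (constant).
So b_n = 3n^2 - 5n + 1.
Continuing: …, 51, 79, 113, 153, …, b_{15} = 601.
Summing n = 1..15 (15 terms) gives 3135.

3135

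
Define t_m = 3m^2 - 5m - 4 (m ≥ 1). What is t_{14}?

514

t_{14} = 3·14^2 - 5·14 - 4 = 514.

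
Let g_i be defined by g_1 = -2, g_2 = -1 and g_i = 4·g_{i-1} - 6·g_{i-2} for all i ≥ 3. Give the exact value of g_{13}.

Applying the relation repeatedly:
g_3 = 8  g_4 = 38  g_5 = 104  …  g_{10} = -9232  g_{11} = -17536  g_{12} = -14752  g_{13} = 46208.

46208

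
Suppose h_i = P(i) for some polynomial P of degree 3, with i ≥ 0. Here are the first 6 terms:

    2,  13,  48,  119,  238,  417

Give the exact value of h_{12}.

4358

1st diffs: 11, 35, 71, 119, 179.
2nd diffs: 24, 36, 48, 60.
3rd diffs: 12, 12, 12 (constant).
Newton forward-difference form: h_i = 2 + 11·C(i,1) + 24·C(i,2) + 12·C(i,3).
At i = 12: i = 12, so h_{12} = 2 + 132 + 1584 + 2640 = 4358.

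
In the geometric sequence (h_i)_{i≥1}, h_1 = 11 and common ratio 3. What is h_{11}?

649539

h_i = 11·3^(i-1).
h_{11} = 11·3^10 = 649539.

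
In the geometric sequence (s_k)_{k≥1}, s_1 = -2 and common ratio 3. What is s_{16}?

s_k = (-2)·3^(k-1).
s_{16} = (-2)·3^15 = -28697814.

-28697814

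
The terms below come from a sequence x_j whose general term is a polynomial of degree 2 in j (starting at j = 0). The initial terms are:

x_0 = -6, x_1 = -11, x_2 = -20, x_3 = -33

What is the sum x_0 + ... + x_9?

-765

1st diffs: -5, -9, -13.
2nd diffs: -4, -4 (constant).
So x_j = -2j^2 - 3j - 6.
Continuing: …, -50, -71, -96, -125, …, x_9 = -195.
Summing j = 0..9 (10 terms) gives -765.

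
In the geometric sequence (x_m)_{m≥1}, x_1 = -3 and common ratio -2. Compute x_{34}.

25769803776

x_m = (-3)·(-2)^(m-1).
x_{34} = (-3)·(-2)^33 = 25769803776.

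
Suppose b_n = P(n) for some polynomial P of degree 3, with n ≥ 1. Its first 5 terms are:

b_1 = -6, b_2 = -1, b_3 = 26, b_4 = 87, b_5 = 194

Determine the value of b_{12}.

3239

1st diffs: 5, 27, 61, 107.
2nd diffs: 22, 34, 46.
3rd diffs: 12, 12 (constant).
Newton forward-difference form: b_n = -6 + 5·C(n-1,1) + 22·C(n-1,2) + 12·C(n-1,3).
At n = 12: n-1 = 11, so b_{12} = -6 + 55 + 1210 + 1980 = 3239.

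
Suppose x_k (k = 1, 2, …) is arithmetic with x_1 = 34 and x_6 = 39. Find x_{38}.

Common difference d = (39 - 34) / (6 - 1) = 1.
x_k = 34 + (k - 1)·1.
x_{38} = 34 + 37·1 = 71.

71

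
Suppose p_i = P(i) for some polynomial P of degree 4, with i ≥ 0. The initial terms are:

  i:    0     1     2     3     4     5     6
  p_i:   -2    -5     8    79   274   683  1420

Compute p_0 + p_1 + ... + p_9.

1st diffs: -3, 13, 71, 195, 409, 737.
2nd diffs: 16, 58, 124, 214, 328.
3rd diffs: 42, 66, 90, 114.
4th diffs: 24, 24, 24 (constant).
Newton forward-difference form: p_i = -2 + (-3)·C(i,1) + 16·C(i,2) + 42·C(i,3) + 24·C(i,4).
Continuing: 2623, 4454, 7099.
Summing i = 0..9 (10 terms) gives 16633.

16633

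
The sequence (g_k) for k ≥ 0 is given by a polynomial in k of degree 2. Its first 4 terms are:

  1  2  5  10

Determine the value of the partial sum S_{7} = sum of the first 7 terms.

1st diffs: 1, 3, 5.
2nd diffs: 2, 2 (constant).
So g_k = k^2 + 1.
Continuing: 17, 26, 37.
Summing k = 0..6 (7 terms) gives 98.

98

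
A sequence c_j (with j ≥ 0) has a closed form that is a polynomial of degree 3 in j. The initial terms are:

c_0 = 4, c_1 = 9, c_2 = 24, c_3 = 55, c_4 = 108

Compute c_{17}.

5529

1st diffs: 5, 15, 31, 53.
2nd diffs: 10, 16, 22.
3rd diffs: 6, 6 (constant).
So c_j = j^3 + 2j^2 + 2j + 4.
Evaluating at j = 17 gives c_{17} = 5529.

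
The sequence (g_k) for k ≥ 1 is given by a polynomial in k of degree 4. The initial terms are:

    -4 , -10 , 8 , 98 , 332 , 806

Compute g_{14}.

1st diffs: -6, 18, 90, 234, 474.
2nd diffs: 24, 72, 144, 240.
3rd diffs: 48, 72, 96.
4th diffs: 24, 24 (constant).
Newton forward-difference form: g_k = -4 + (-6)·C(k-1,1) + 24·C(k-1,2) + 48·C(k-1,3) + 24·C(k-1,4).
At k = 14: k-1 = 13, so g_{14} = -4 - 78 + 1872 + 13728 + 17160 = 32678.

32678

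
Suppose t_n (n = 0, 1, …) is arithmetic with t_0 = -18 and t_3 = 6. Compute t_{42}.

Common difference d = (6 - (-18)) / (3 - 0) = 8.
t_n = -18 + (n - 0)·8.
t_{42} = -18 + 42·8 = 318.

318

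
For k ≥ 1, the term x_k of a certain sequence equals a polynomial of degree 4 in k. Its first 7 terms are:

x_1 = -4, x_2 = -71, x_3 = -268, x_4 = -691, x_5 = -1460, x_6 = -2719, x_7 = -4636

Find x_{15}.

-71740

1st diffs: -67, -197, -423, -769, -1259, -1917.
2nd diffs: -130, -226, -346, -490, -658.
3rd diffs: -96, -120, -144, -168.
4th diffs: -24, -24, -24 (constant).
Newton forward-difference form: x_k = -4 + (-67)·C(k-1,1) + (-130)·C(k-1,2) + (-96)·C(k-1,3) + (-24)·C(k-1,4).
At k = 15: k-1 = 14, so x_{15} = -4 - 938 - 11830 - 34944 - 24024 = -71740.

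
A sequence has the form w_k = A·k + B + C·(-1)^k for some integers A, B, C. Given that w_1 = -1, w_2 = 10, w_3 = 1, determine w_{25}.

23

The three given values yield: A + B - C = -1; 2A + B + C = 10; 3A + B - C = 1.
Subtracting the first from the second: A + 2C = 11.
Subtracting the second from the third: A - 2C = -9.
Solving: C = 5, A = 1, then B = 3.
Hence w_{25} = 1·25 + 3 + 5·(-1) = 23.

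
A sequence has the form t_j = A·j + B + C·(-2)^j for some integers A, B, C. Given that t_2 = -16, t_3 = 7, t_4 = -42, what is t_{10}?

-2064

At j = 2, 3, 4: 2A + B + 4C = -16; 3A + B - 8C = 7; 4A + B + 16C = -42.
Subtracting the first from the second: A - 12C = 23.
Subtracting the second from the third: A + 24C = -49.
Solving: C = -2, A = -1, then B = -6.
So t_j = -1·j + (-6) + (-2)·(-2)^j; at j=10 this is -2064.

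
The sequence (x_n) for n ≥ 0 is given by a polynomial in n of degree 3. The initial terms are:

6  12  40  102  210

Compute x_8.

1st diffs: 6, 28, 62, 108.
2nd diffs: 22, 34, 46.
3rd diffs: 12, 12 (constant).
Newton forward-difference form: x_n = 6 + 6·C(n,1) + 22·C(n,2) + 12·C(n,3).
At n = 8: n = 8, so x_8 = 6 + 48 + 616 + 672 = 1342.

1342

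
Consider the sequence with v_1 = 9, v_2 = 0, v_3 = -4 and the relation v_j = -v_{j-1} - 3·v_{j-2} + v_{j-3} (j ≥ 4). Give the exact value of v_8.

Applying the relation repeatedly:
v_4 = 13  v_5 = -1  v_6 = -42  v_7 = 58  v_8 = 67.

67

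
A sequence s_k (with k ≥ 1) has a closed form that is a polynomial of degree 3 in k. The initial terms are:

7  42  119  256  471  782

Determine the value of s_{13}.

1st diffs: 35, 77, 137, 215, 311.
2nd diffs: 42, 60, 78, 96.
3rd diffs: 18, 18, 18 (constant).
Newton forward-difference form: s_k = 7 + 35·C(k-1,1) + 42·C(k-1,2) + 18·C(k-1,3).
At k = 13: k-1 = 12, so s_{13} = 7 + 420 + 2772 + 3960 = 7159.

7159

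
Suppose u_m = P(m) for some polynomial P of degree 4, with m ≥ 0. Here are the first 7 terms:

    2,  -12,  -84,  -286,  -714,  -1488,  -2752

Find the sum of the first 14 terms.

1st diffs: -14, -72, -202, -428, -774, -1264.
2nd diffs: -58, -130, -226, -346, -490.
3rd diffs: -72, -96, -120, -144.
4th diffs: -24, -24, -24 (constant).
So u_m = -m^4 - 6m^3 - 4m^2 - 3m + 2.
Continuing: …, -4674, -7446, -11284, -16428, …, u_{13} = -42456.
Summing m = 0..13 (14 terms) gives -142478.

-142478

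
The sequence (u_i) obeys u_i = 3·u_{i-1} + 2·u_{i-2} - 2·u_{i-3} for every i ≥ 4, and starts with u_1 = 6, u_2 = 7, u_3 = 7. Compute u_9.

Step forward from the initial values:
u_4 = 23; u_5 = 69; u_6 = 239; u_7 = 809; u_8 = 2767; u_9 = 9441.

9441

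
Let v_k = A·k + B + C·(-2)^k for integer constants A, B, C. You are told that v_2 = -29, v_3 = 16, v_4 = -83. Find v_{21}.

8388538

Plug in k = 2, 3, 4: 2A + B + 4C = -29; 3A + B - 8C = 16; 4A + B + 16C = -83.
Subtracting the first from the second: A - 12C = 45.
Subtracting the second from the third: A + 24C = -99.
Solving: C = -4, A = -3, then B = -7.
Hence v_{21} = -3·21 + (-7) + (-4)·(-2097152) = 8388538.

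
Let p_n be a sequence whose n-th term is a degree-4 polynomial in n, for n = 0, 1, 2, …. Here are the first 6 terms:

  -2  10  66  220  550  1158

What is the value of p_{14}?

47850

1st diffs: 12, 56, 154, 330, 608.
2nd diffs: 44, 98, 176, 278.
3rd diffs: 54, 78, 102.
4th diffs: 24, 24 (constant).
Newton forward-difference form: p_n = -2 + 12·C(n,1) + 44·C(n,2) + 54·C(n,3) + 24·C(n,4).
At n = 14: n = 14, so p_{14} = -2 + 168 + 4004 + 19656 + 24024 = 47850.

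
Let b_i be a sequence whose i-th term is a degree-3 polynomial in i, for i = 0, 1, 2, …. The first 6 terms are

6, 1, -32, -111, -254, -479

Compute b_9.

1st diffs: -5, -33, -79, -143, -225.
2nd diffs: -28, -46, -64, -82.
3rd diffs: -18, -18, -18 (constant).
Newton forward-difference form: b_i = 6 + (-5)·C(i,1) + (-28)·C(i,2) + (-18)·C(i,3).
At i = 9: i = 9, so b_9 = 6 - 45 - 1008 - 1512 = -2559.

-2559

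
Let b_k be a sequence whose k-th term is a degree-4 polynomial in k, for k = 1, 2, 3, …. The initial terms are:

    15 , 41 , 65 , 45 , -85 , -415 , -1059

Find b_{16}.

1st diffs: 26, 24, -20, -130, -330, -644.
2nd diffs: -2, -44, -110, -200, -314.
3rd diffs: -42, -66, -90, -114.
4th diffs: -24, -24, -24 (constant).
Newton forward-difference form: b_k = 15 + 26·C(k-1,1) + (-2)·C(k-1,2) + (-42)·C(k-1,3) + (-24)·C(k-1,4).
At k = 16: k-1 = 15, so b_{16} = 15 + 390 - 210 - 19110 - 32760 = -51675.

-51675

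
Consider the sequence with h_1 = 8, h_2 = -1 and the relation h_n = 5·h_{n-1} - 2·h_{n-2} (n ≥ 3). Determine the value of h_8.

-44927

Step forward from the initial values:
h_3 = -21, h_4 = -103, h_5 = -473, h_6 = -2159, h_7 = -9849, h_8 = -44927.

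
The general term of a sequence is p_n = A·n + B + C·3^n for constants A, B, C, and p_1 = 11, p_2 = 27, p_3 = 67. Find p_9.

39403

At n = 1, 2, 3: A + B + 3C = 11; 2A + B + 9C = 27; 3A + B + 27C = 67.
Subtracting the first from the second: A + 6C = 16.
Subtracting the second from the third: A + 18C = 40.
Solving: C = 2, A = 4, then B = 1.
Therefore p_9 = 36 + 1 + 2·19683 = 39403.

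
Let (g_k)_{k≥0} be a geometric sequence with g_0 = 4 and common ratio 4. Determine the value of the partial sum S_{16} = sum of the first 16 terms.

g_k = 4·4^(k-0).
S = 4·(4^16 - 1)/(4 - 1) = 4·(4294967296 - 1)/(3) = 5726623060.

5726623060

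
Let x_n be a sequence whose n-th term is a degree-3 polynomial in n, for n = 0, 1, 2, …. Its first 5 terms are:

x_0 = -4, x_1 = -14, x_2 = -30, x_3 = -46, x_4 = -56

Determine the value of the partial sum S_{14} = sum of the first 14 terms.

2856

1st diffs: -10, -16, -16, -10.
2nd diffs: -6, 0, 6.
3rd diffs: 6, 6 (constant).
Newton forward-difference form: x_n = -4 + (-10)·C(n,1) + (-6)·C(n,2) + 6·C(n,3).
Continuing: …, -54, -34, 10, 84, …, x_{13} = 1114.
Summing n = 0..13 (14 terms) gives 2856.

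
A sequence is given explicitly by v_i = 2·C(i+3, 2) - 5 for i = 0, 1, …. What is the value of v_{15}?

C(18, 2) = 153, so v_{15} = 301.

301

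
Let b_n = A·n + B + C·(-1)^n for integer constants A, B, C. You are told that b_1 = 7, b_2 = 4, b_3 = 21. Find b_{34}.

At n = 1, 2, 3: A + B - C = 7; 2A + B + C = 4; 3A + B - C = 21.
Subtracting the first from the second: A + 2C = -3.
Subtracting the second from the third: A - 2C = 17.
Solving: C = -5, A = 7, then B = -5.
Hence b_{34} = 7·34 + (-5) + (-5)·1 = 228.

228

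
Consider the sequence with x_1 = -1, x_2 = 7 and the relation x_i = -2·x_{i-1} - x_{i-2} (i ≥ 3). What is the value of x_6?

Compute successive terms:
x_3 = -13, x_4 = 19, x_5 = -25, x_6 = 31.
(Characteristic roots are -1 and -1.)

31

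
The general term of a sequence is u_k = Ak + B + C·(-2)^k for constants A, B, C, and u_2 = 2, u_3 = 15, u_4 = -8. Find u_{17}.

Write the equations: 2A + B + 4C = 2; 3A + B - 8C = 15; 4A + B + 16C = -8.
Subtracting the first from the second: A - 12C = 13.
Subtracting the second from the third: A + 24C = -23.
Solving: C = -1, A = 1, then B = 4.
Hence u_{17} = 1·17 + 4 + (-1)·(-131072) = 131093.

131093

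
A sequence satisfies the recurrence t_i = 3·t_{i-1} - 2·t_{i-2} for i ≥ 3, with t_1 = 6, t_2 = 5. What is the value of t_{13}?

Compute successive terms:
t_3 = 3; t_4 = -1; t_5 = -9; …; t_{10} = -505; t_{11} = -1017; t_{12} = -2041; t_{13} = -4089.
(Characteristic roots are 2 and 1.)

-4089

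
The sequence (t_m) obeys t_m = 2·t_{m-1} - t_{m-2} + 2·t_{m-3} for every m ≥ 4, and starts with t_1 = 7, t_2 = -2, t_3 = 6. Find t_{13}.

Step forward from the initial values:
t_4 = 28  t_5 = 46  t_6 = 76  t_7 = 162  t_8 = 340  t_9 = 670  t_{10} = 1324  t_{11} = 2658  t_{12} = 5332  t_{13} = 10654.

10654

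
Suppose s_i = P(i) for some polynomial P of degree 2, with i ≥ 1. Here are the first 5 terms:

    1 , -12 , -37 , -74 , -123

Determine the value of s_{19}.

-2069

1st diffs: -13, -25, -37, -49.
2nd diffs: -12, -12, -12 (constant).
Newton forward-difference form: s_i = 1 + (-13)·C(i-1,1) + (-12)·C(i-1,2).
At i = 19: i-1 = 18, so s_{19} = 1 - 234 - 1836 = -2069.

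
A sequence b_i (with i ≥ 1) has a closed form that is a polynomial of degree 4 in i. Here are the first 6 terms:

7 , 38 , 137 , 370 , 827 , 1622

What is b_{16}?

70402

1st diffs: 31, 99, 233, 457, 795.
2nd diffs: 68, 134, 224, 338.
3rd diffs: 66, 90, 114.
4th diffs: 24, 24 (constant).
Newton forward-difference form: b_i = 7 + 31·C(i-1,1) + 68·C(i-1,2) + 66·C(i-1,3) + 24·C(i-1,4).
At i = 16: i-1 = 15, so b_{16} = 7 + 465 + 7140 + 30030 + 32760 = 70402.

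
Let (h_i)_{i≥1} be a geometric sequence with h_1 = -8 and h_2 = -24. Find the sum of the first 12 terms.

-2125760

Common ratio r = 3.
h_i = (-8)·3^(i-1).
S = (-8)·(3^12 - 1)/(3 - 1) = (-8)·(531441 - 1)/(2) = -2125760.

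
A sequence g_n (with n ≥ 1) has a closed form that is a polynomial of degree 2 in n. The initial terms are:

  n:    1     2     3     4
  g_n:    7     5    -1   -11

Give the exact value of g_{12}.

-235

1st diffs: -2, -6, -10.
2nd diffs: -4, -4 (constant).
So g_n = -2n^2 + 4n + 5.
Evaluating at n = 12 gives g_{12} = -235.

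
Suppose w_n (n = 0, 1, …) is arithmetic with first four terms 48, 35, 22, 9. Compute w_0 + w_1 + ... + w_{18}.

Common difference d = -13.
w_n = 48 + (n - 0)·(-13).
w_{18} = -186; S = 19·(48 + (-186))/2 = -1311.

-1311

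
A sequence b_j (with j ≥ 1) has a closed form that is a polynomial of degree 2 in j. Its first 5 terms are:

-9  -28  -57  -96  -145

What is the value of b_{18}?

-1692

1st diffs: -19, -29, -39, -49.
2nd diffs: -10, -10, -10 (constant).
Newton forward-difference form: b_j = -9 + (-19)·C(j-1,1) + (-10)·C(j-1,2).
At j = 18: j-1 = 17, so b_{18} = -9 - 323 - 1360 = -1692.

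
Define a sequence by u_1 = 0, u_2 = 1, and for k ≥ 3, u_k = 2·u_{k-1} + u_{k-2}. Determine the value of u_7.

70

Iterate the recurrence:
u_3 = 2;  u_4 = 5;  u_5 = 12;  u_6 = 29;  u_7 = 70.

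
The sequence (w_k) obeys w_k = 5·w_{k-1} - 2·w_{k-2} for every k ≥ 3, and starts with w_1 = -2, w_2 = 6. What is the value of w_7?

15026

Applying the relation repeatedly:
w_3 = 34; w_4 = 158; w_5 = 722; w_6 = 3294; w_7 = 15026.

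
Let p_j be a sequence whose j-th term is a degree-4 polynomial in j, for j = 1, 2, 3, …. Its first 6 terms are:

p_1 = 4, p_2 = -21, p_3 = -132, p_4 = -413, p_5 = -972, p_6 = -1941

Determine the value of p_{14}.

1st diffs: -25, -111, -281, -559, -969.
2nd diffs: -86, -170, -278, -410.
3rd diffs: -84, -108, -132.
4th diffs: -24, -24 (constant).
Newton forward-difference form: p_j = 4 + (-25)·C(j-1,1) + (-86)·C(j-1,2) + (-84)·C(j-1,3) + (-24)·C(j-1,4).
At j = 14: j-1 = 13, so p_{14} = 4 - 325 - 6708 - 24024 - 17160 = -48213.

-48213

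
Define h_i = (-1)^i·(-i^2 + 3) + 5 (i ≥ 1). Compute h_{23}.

531

(-1)^23 = -1; -i^2 + 3 at i=23 is -526; so h_{23} = 531.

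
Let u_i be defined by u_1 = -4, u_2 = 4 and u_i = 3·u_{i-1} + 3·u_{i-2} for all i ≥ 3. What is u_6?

Applying the relation repeatedly:
u_3 = 0  u_4 = 12  u_5 = 36  u_6 = 144.

144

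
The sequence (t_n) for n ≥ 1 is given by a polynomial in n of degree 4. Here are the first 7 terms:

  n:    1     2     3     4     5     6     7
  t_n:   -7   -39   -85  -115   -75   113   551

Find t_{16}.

1st diffs: -32, -46, -30, 40, 188, 438.
2nd diffs: -14, 16, 70, 148, 250.
3rd diffs: 30, 54, 78, 102.
4th diffs: 24, 24, 24 (constant).
Newton forward-difference form: t_n = -7 + (-32)·C(n-1,1) + (-14)·C(n-1,2) + 30·C(n-1,3) + 24·C(n-1,4).
At n = 16: n-1 = 15, so t_{16} = -7 - 480 - 1470 + 13650 + 32760 = 44453.

44453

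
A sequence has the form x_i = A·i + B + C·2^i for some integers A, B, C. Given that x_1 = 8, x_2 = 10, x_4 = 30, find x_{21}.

4194268

The three given values yield: A + B + 2C = 8; 2A + B + 4C = 10; 4A + B + 16C = 30.
Subtracting the first from the second: A + 2C = 2.
Subtracting the second from the third: 2A + 12C = 20.
Solving: C = 2, A = -2, then B = 6.
Therefore x_{21} = -42 + 6 + 2·2097152 = 4194268.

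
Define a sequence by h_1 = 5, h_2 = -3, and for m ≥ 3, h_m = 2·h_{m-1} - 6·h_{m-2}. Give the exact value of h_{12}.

Compute successive terms:
h_3 = -36, h_4 = -54, h_5 = 108, h_6 = 540, h_7 = 432, h_8 = -2376, h_9 = -7344, h_{10} = -432, h_{11} = 43200, h_{12} = 88992.

88992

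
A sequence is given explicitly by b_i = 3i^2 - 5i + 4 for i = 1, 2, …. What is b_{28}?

b_{28} = 3·28^2 - 5·28 + 4 = 2216.

2216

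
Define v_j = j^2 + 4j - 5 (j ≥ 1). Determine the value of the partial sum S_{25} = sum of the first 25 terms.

Over j = 1..25: Σj = 325, Σj² = 5525.
Total = (1)·5525 + (4)·325 + (-5)·25 = 6700.

6700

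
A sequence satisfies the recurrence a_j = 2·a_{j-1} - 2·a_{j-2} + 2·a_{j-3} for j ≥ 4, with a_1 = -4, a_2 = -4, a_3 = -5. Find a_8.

-56

Compute successive terms:
a_4 = -10; a_5 = -18; a_6 = -26; a_7 = -36; a_8 = -56.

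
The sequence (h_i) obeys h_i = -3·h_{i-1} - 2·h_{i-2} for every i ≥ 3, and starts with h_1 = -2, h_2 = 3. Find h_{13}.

-4097

Step forward from the initial values:
h_3 = -5;  h_4 = 9;  h_5 = -17;  …;  h_{10} = 513;  h_{11} = -1025;  h_{12} = 2049;  h_{13} = -4097.
(Characteristic roots are -1 and -2.)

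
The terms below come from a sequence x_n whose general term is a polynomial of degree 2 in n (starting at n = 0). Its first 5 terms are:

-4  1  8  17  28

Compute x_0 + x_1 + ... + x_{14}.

1375

1st diffs: 5, 7, 9, 11.
2nd diffs: 2, 2, 2 (constant).
Newton forward-difference form: x_n = -4 + 5·C(n,1) + 2·C(n,2).
Continuing: …, 41, 56, 73, 92, …, x_{14} = 248.
Summing n = 0..14 (15 terms) gives 1375.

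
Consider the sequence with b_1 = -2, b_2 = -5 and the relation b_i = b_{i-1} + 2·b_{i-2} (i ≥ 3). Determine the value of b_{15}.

Step forward from the initial values:
b_3 = -9, b_4 = -19, b_5 = -37, …, b_{12} = -4779, b_{13} = -9557, b_{14} = -19115, b_{15} = -38229.
(Characteristic roots are 2 and -1.)

-38229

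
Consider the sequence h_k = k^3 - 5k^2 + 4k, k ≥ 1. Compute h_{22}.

8316

h_{22} = 1·22^3 - 5·22^2 + 4·22 = 8316.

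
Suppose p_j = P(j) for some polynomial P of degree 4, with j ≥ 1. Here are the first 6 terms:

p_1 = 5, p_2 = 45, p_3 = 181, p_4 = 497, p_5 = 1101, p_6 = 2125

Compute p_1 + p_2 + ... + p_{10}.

37058

1st diffs: 40, 136, 316, 604, 1024.
2nd diffs: 96, 180, 288, 420.
3rd diffs: 84, 108, 132.
4th diffs: 24, 24 (constant).
So p_j = j^4 + 4j^3 - j^2 + 1.
Continuing: 3725, 6081, 9397, 13901.
Summing j = 1..10 (10 terms) gives 37058.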